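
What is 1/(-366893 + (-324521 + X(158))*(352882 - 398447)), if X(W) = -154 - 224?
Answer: 1/14803656042 ≈ 6.7551e-11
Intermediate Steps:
X(W) = -378
1/(-366893 + (-324521 + X(158))*(352882 - 398447)) = 1/(-366893 + (-324521 - 378)*(352882 - 398447)) = 1/(-366893 - 324899*(-45565)) = 1/(-366893 + 14804022935) = 1/14803656042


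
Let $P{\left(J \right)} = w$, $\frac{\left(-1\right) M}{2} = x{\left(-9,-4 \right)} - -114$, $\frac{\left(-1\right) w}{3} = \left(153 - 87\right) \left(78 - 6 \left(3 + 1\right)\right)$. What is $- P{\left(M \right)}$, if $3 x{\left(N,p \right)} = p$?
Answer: $10692$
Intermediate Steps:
$x{\left(N,p \right)} = \frac{p}{3}$
$w = -10692$ ($w = - 3 \left(153 - 87\right) \left(78 - 6 \left(3 + 1\right)\right) = - 3 \cdot 66 \left(78 - 24\right) = - 3 \cdot 66 \cdot 54 = \left(-3\right) 3564 = -10692$)
$M = - \frac{676}{3}$ ($M = - 2 \left(\frac{1}{3} \left(-4\right) - -114\right) = - 2 \left(- \frac{4}{3} + 114\right) = \left(-2\right) \frac{338}{3} = - \frac{676}{3} \approx -225.33$)
$P{\left(J \right)} = -10692$
$- P{\left(M \right)} = \left(-1\right) \left(-10692\right) = 10692$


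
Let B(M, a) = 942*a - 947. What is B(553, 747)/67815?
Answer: 702727/67815 ≈ 10.362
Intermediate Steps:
B(M, a) = -947 + 942*a
B(553, 747)/67815 = (-947 + 942*747)/67815 = (-947 + 703674)*(1/67815) = 702727*(1/67815) = 702727/67815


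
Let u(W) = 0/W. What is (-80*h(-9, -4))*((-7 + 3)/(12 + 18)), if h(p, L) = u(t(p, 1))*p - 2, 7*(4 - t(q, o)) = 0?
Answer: -64/3 ≈ -21.333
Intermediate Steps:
t(q, o) = 4 (t(q, o) = 4 - ⅐*0 = 4 + 0 = 4)
u(W) = 0
h(p, L) = -2 (h(p, L) = 0*p - 2 = 0 - 2 = -2)
(-80*h(-9, -4))*((-7 + 3)/(12 + 18)) = (-80*(-2))*((-7 + 3)/(12 + 18)) = 160*(-4/30) = 160*(-4*1/30) = 160*(-2/15) = -64/3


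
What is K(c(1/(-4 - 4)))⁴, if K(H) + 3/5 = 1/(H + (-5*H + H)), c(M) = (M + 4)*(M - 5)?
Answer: 15284911233529921/132113512239350625 ≈ 0.11570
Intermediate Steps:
c(M) = (-5 + M)*(4 + M) (c(M) = (4 + M)*(-5 + M) = (-5 + M)*(4 + M))
K(H) = -⅗ - 1/(3*H) (K(H) = -⅗ + 1/(H + (-5*H + H)) = -⅗ + 1/(H - 4*H) = -⅗ + 1/(-3*H) = -⅗ - 1/(3*H))
K(c(1/(-4 - 4)))⁴ = ((-5 - 9*(-20 + (1/(-4 - 4))² - 1/(-4 - 4)))/(15*(-20 + (1/(-4 - 4))² - 1/(-4 - 4))))⁴ = ((-5 - 9*(-20 + (1/(-8))² - 1/(-8)))/(15*(-20 + (1/(-8))² - 1/(-8))))⁴ = ((-5 - 9*(-20 + (-⅛)² - 1*(-⅛)))/(15*(-20 + (-⅛)² - 1*(-⅛))))⁴ = ((-5 - 9*(-20 + 1/64 + ⅛))/(15*(-20 + 1/64 + ⅛)))⁴ = ((-5 - 9*(-1271/64))/(15*(-1271/64)))⁴ = ((1/15)*(-64/1271)*(-5 + 11439/64))⁴ = ((1/15)*(-64/1271)*(11119/64))⁴ = (-11119/19065)⁴ = 15284911233529921/132113512239350625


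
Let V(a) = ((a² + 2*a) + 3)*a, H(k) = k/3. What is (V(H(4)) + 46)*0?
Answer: 0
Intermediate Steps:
H(k) = k/3 (H(k) = k*(⅓) = k/3)
V(a) = a*(3 + a² + 2*a) (V(a) = (3 + a² + 2*a)*a = a*(3 + a² + 2*a))
(V(H(4)) + 46)*0 = (((⅓)*4)*(3 + ((⅓)*4)² + 2*((⅓)*4)) + 46)*0 = (4*(3 + (4/3)² + 2*(4/3))/3 + 46)*0 = (4*(3 + 16/9 + 8/3)/3 + 46)*0 = ((4/3)*(67/9) + 46)*0 = (268/27 + 46)*0 = (1510/27)*0 = 0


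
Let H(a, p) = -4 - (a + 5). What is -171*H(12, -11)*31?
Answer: 111321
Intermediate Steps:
H(a, p) = -9 - a (H(a, p) = -4 - (5 + a) = -4 + (-5 - a) = -9 - a)
-171*H(12, -11)*31 = -171*(-9 - 1*12)*31 = -171*(-9 - 12)*31 = -171*(-21)*31 = 3591*31 = 111321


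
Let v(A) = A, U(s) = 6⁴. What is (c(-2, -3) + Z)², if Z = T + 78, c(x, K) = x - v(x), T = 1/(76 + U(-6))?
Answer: 11452638289/1882384 ≈ 6084.1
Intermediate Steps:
U(s) = 1296
T = 1/1372 (T = 1/(76 + 1296) = 1/1372 ≈ 0.00072886)
c(x, K) = 0 (c(x, K) = x - x = 0)
Z = 107017/1372 (Z = 1/1372 + 78 = 107017/1372 ≈ 78.001)
(c(-2, -3) + Z)² = (0 + 107017/1372)² = (107017/1372)² = 11452638289/1882384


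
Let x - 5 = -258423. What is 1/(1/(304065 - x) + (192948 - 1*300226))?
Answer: -562483/60342051273 ≈ -9.3216e-6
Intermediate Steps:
x = -258418 (x = 5 - 258423 = -258418)
1/(1/(304065 - x) + (192948 - 1*300226)) = 1/(1/(304065 - 1*(-258418)) + (192948 - 1*300226)) = 1/(1/(304065 + 258418) + (192948 - 300226)) = 1/(1/562483 - 107278) = 1/(-60342051273/562483) = -562483/60342051273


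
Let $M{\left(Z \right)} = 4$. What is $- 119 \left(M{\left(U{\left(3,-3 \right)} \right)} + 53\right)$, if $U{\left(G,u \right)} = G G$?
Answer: $-6783$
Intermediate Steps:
$U{\left(G,u \right)} = G^{2}$
$- 119 \left(M{\left(U{\left(3,-3 \right)} \right)} + 53\right) = - 119 \left(4 + 53\right) = \left(-119\right) 57 = -6783$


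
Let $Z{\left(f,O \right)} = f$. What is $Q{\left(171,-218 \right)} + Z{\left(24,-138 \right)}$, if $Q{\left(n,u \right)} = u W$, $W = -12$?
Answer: $2640$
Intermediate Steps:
$Q{\left(n,u \right)} = - 12 u$ ($Q{\left(n,u \right)} = u \left(-12\right) = - 12 u$)
$Q{\left(171,-218 \right)} + Z{\left(24,-138 \right)} = \left(-12\right) \left(-218\right) + 24 = 2616 + 24 = 2640$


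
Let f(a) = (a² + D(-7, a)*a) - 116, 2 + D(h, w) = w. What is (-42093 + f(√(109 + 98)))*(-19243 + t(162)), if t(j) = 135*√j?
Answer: 804261185 - 50780925*√2 - 7290*√46 + 115458*√23 ≈ 7.3295e+8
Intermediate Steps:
D(h, w) = -2 + w
f(a) = -116 + a² + a*(-2 + a) (f(a) = (a² + (-2 + a)*a) - 116 = (a² + a*(-2 + a)) - 116 = -116 + a² + a*(-2 + a))
(-42093 + f(√(109 + 98)))*(-19243 + t(162)) = (-42093 + (-116 - 2*√(109 + 98) + 2*(√(109 + 98))²))*(-19243 + 135*√162) = (-42093 + (-116 - 6*√23 + 2*(√207)²))*(-19243 + 135*(9*√2)) = (-42093 + (-116 - 6*√23 + 2*(3*√23)²))*(-19243 + 1215*√2) = (-42093 + (-116 - 6*√23 + 2*207))*(-19243 + 1215*√2) = (-42093 + (-116 - 6*√23 + 414))*(-19243 + 1215*√2) = (-42093 + (298 - 6*√23))*(-19243 + 1215*√2) = (-41795 - 6*√23)*(-19243 + 1215*√2)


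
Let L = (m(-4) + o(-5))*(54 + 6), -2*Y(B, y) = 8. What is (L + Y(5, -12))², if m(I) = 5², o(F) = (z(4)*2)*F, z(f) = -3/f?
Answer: 3786916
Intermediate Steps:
Y(B, y) = -4 (Y(B, y) = -½*8 = -4)
o(F) = -3*F/2 (o(F) = (-3/4*2)*F = (-3*¼*2)*F = (-¾*2)*F = -3*F/2)
m(I) = 25
L = 1950 (L = (25 - 3/2*(-5))*(54 + 6) = (25 + 15/2)*60 = (65/2)*60 = 1950)
(L + Y(5, -12))² = (1950 - 4)² = 1946² = 3786916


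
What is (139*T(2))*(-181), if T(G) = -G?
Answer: 50318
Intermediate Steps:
(139*T(2))*(-181) = (139*(-1*2))*(-181) = (139*(-2))*(-181) = -278*(-181) = 50318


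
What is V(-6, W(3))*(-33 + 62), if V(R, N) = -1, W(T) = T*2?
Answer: -29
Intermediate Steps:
W(T) = 2*T
V(-6, W(3))*(-33 + 62) = -(-33 + 62) = -1*29 = -29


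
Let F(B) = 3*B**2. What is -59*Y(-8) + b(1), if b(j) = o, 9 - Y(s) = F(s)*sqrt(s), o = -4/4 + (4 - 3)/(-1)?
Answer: -533 + 22656*I*sqrt(2) ≈ -533.0 + 32040.0*I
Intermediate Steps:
o = -2 (o = -4*1/4 + 1*(-1) = -1 - 1 = -2)
Y(s) = 9 - 3*s**(5/2) (Y(s) = 9 - 3*s**2*sqrt(s) = 9 - 3*s**(5/2))
b(j) = -2
-59*Y(-8) + b(1) = -59*(9 - 384*I*sqrt(2)) - 2 = (-531 + 22656*I*sqrt(2)) - 2 = -533 + 22656*I*sqrt(2)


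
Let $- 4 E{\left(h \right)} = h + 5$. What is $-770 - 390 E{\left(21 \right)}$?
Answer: $1765$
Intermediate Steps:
$E{\left(h \right)} = - \frac{5}{4} - \frac{h}{4}$ ($E{\left(h \right)} = - \frac{h + 5}{4} = - \frac{5 + h}{4} = - \frac{5}{4} - \frac{h}{4}$)
$-770 - 390 E{\left(21 \right)} = -770 - 390 \left(- \frac{5}{4} - \frac{21}{4}\right) = -770 - -2535 = -770 + 2535 = 1765$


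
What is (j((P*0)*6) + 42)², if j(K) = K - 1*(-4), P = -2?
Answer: 2116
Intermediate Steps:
j(K) = 4 + K (j(K) = K + 4 = 4 + K)
(j((P*0)*6) + 42)² = ((4 - 2*0*6) + 42)² = ((4 + 0*6) + 42)² = ((4 + 0) + 42)² = (4 + 42)² = 46² = 2116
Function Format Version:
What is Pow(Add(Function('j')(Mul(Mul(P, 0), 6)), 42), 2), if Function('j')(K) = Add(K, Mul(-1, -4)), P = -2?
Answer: 2116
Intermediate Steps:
Function('j')(K) = Add(4, K) (Function('j')(K) = Add(K, 4) = Add(4, K))
Pow(Add(Function('j')(Mul(Mul(P, 0), 6)), 42), 2) = Pow(Add(Add(4, Mul(Mul(-2, 0), 6)), 42), 2) = Pow(Add(Add(4, Mul(0, 6)), 42), 2) = Pow(Add(Add(4, 0), 42), 2) = Pow(Add(4, 42), 2) = Pow(46, 2) = 2116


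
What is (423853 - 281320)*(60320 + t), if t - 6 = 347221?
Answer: 58088896551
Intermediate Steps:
t = 347227 (t = 6 + 347221 = 347227)
(423853 - 281320)*(60320 + t) = (423853 - 281320)*(60320 + 347227) = 142533*407547 = 58088896551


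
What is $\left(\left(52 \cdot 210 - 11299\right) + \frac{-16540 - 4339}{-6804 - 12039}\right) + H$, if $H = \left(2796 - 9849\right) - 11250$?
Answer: $- \frac{352004047}{18843} \approx -18681.0$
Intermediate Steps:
$H = -18303$ ($H = -7053 - 11250 = -18303$)
$\left(\left(52 \cdot 210 - 11299\right) + \frac{-16540 - 4339}{-6804 - 12039}\right) + H = \left(\left(52 \cdot 210 - 11299\right) + \frac{-16540 - 4339}{-6804 - 12039}\right) - 18303 = \left(\left(10920 - 11299\right) - \frac{20879}{-18843}\right) - 18303 = \left(-379 - - \frac{20879}{18843}\right) - 18303 = \left(-379 + \frac{20879}{18843}\right) - 18303 = - \frac{7120618}{18843} - 18303 = - \frac{352004047}{18843}$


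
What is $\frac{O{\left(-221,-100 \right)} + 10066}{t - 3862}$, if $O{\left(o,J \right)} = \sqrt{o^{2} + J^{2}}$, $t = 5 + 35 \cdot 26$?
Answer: $- \frac{1438}{421} - \frac{\sqrt{58841}}{2947} \approx -3.498$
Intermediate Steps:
$t = 915$ ($t = 5 + 910 = 915$)
$O{\left(o,J \right)} = \sqrt{J^{2} + o^{2}}$
$\frac{O{\left(-221,-100 \right)} + 10066}{t - 3862} = \frac{\sqrt{\left(-100\right)^{2} + \left(-221\right)^{2}} + 10066}{915 - 3862} = \frac{\sqrt{10000 + 48841} + 10066}{915 - 3862} = \frac{\sqrt{58841} + 10066}{915 - 3862} = \frac{10066 + \sqrt{58841}}{-2947} = \left(10066 + \sqrt{58841}\right) \left(- \frac{1}{2947}\right) = - \frac{1438}{421} - \frac{\sqrt{58841}}{2947}$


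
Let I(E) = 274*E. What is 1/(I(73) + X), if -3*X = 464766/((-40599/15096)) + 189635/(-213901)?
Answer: 964907411/74883786073685 ≈ 1.2885e-5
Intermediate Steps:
X = 55583708038863/964907411 (X = -(464766/((-40599/15096)) + 189635/(-213901))/3 = -(464766/((-40599*1/15096)) + 189635*(-1/213901))/3 = -(464766/(-13533/5032) - 189635/213901)/3 = -(464766*(-5032/13533) - 189635/213901)/3 = -(-779567504/4511 - 189635/213901)/3 = -⅓*(-166751124116589/964907411) = 55583708038863/964907411 ≈ 57605.)
1/(I(73) + X) = 1/(274*73 + 55583708038863/964907411) = 1/(20002 + 55583708038863/964907411) = 1/(74883786073685/964907411) = 964907411/74883786073685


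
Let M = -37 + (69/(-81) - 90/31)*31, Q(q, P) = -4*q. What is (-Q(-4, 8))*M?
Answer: 66272/27 ≈ 2454.5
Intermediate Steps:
M = -4142/27 (M = -37 + (69*(-1/81) - 90*1/31)*31 = -37 + (-23/27 - 90/31)*31 = -37 - 3143/837*31 = -37 - 3143/27 = -4142/27 ≈ -153.41)
(-Q(-4, 8))*M = -(-4)*(-4)*(-4142/27) = -1*16*(-4142/27) = -16*(-4142/27) = 66272/27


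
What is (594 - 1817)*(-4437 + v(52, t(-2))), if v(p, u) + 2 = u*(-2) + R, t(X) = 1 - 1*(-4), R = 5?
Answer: 5435012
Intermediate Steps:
t(X) = 5 (t(X) = 1 + 4 = 5)
v(p, u) = 3 - 2*u (v(p, u) = -2 + (u*(-2) + 5) = -2 + (-2*u + 5) = -2 + (5 - 2*u) = 3 - 2*u)
(594 - 1817)*(-4437 + v(52, t(-2))) = (594 - 1817)*(-4437 + (3 - 2*5)) = -1223*(-4437 + (3 - 10)) = -1223*(-4437 - 7) = -1223*(-4444) = 5435012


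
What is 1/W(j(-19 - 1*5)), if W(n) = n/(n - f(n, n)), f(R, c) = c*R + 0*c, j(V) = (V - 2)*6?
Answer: 157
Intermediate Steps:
j(V) = -12 + 6*V (j(V) = (-2 + V)*6 = -12 + 6*V)
f(R, c) = R*c (f(R, c) = R*c + 0 = R*c)
W(n) = n/(n - n**2) (W(n) = n/(n - n*n) = n/(n - n**2))
1/W(j(-19 - 1*5)) = 1/(1/(1 - (-12 + 6*(-19 - 1*5)))) = 1/(1/(1 - (-12 + 6*(-19 - 5)))) = 1/(1/(1 - (-12 + 6*(-24)))) = 1/(1/(1 - (-12 - 144))) = 1/(1/(1 - 1*(-156))) = 1/(1/(1 + 156)) = 1/(1/157) = 157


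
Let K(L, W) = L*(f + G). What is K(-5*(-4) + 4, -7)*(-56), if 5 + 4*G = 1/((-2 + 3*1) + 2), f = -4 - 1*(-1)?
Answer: 5600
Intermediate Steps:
f = -3 (f = -4 + 1 = -3)
G = -7/6 (G = -5/4 + 1/(4*((-2 + 3*1) + 2)) = -5/4 + 1/(4*((-2 + 3) + 2)) = -5/4 + 1/(4*(1 + 2)) = -5/4 + (¼)/3 = -5/4 + (¼)*(⅓) = -5/4 + 1/12 = -7/6 ≈ -1.1667)
K(L, W) = -25*L/6 (K(L, W) = L*(-3 - 7/6) = L*(-25/6) = -25*L/6)
K(-5*(-4) + 4, -7)*(-56) = -25*(-5*(-4) + 4)/6*(-56) = -25*(20 + 4)/6*(-56) = -25/6*24*(-56) = -100*(-56) = 5600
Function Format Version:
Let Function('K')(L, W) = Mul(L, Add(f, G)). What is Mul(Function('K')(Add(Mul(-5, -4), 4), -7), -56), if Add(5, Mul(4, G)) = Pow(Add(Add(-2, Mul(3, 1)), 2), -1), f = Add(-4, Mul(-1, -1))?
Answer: 5600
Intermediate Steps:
f = -3 (f = Add(-4, 1) = -3)
G = Rational(-7, 6) (G = Add(Rational(-5, 4), Mul(Rational(1, 4), Pow(Add(Add(-2, Mul(3, 1)), 2), -1))) = Add(Rational(-5, 4), Mul(Rational(1, 4), Pow(Add(Add(-2, 3), 2), -1))) = Add(Rational(-5, 4), Mul(Rational(1, 4), Pow(Add(1, 2), -1))) = Add(Rational(-5, 4), Mul(Rational(1, 4), Pow(3, -1))) = Add(Rational(-5, 4), Mul(Rational(1, 4), Rational(1, 3))) = Add(Rational(-5, 4), Rational(1, 12)) = Rational(-7, 6) ≈ -1.1667)
Function('K')(L, W) = Mul(Rational(-25, 6), L) (Function('K')(L, W) = Mul(L, Add(-3, Rational(-7, 6))) = Mul(L, Rational(-25, 6)) = Mul(Rational(-25, 6), L))
Mul(Function('K')(Add(Mul(-5, -4), 4), -7), -56) = Mul(Mul(Rational(-25, 6), Add(Mul(-5, -4), 4)), -56) = Mul(Mul(Rational(-25, 6), Add(20, 4)), -56) = Mul(Mul(Rational(-25, 6), 24), -56) = Mul(-100, -56) = 5600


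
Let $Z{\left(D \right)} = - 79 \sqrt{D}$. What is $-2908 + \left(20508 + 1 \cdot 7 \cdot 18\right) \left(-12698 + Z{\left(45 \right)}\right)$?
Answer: $-262013440 - 4890258 \sqrt{5} \approx -2.7295 \cdot 10^{8}$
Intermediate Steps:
$-2908 + \left(20508 + 1 \cdot 7 \cdot 18\right) \left(-12698 + Z{\left(45 \right)}\right) = -2908 + \left(20508 + 1 \cdot 7 \cdot 18\right) \left(-12698 - 79 \sqrt{45}\right) = -2908 + \left(20508 + 7 \cdot 18\right) \left(-12698 - 79 \cdot 3 \sqrt{5}\right) = -2908 + \left(20508 + 126\right) \left(-12698 - 237 \sqrt{5}\right) = -2908 + 20634 \left(-12698 - 237 \sqrt{5}\right) = -2908 - \left(262010532 + 4890258 \sqrt{5}\right) = -262013440 - 4890258 \sqrt{5}$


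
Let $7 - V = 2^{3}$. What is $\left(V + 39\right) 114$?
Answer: $4332$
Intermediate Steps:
$V = -1$ ($V = 7 - 2^{3} = 7 - 8 = -1$)
$\left(V + 39\right) 114 = \left(-1 + 39\right) 114 = 38 \cdot 114 = 4332$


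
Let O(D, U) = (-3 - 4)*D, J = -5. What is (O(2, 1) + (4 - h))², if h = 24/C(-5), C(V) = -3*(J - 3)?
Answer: 121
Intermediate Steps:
C(V) = 24 (C(V) = -3*(-5 - 3) = -3*(-8) = 24)
h = 1 (h = 24/24 = 24*(1/24) = 1)
O(D, U) = -7*D
(O(2, 1) + (4 - h))² = (-7*2 + (4 - 1*1))² = (-14 + (4 - 1))² = (-14 + 3)² = (-11)² = 121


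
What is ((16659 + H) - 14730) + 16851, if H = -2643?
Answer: 16137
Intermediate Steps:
((16659 + H) - 14730) + 16851 = ((16659 - 2643) - 14730) + 16851 = (14016 - 14730) + 16851 = -714 + 16851 = 16137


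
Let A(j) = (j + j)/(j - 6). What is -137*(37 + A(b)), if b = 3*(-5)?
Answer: -36853/7 ≈ -5264.7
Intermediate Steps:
b = -15
A(j) = 2*j/(-6 + j) (A(j) = (2*j)/(-6 + j) = 2*j/(-6 + j))
-137*(37 + A(b)) = -137*(37 + 2*(-15)/(-6 - 15)) = -137*(37 + 2*(-15)/(-21)) = -137*(37 + 2*(-15)*(-1/21)) = -137*(37 + 10/7) = -137*269/7 = -36853/7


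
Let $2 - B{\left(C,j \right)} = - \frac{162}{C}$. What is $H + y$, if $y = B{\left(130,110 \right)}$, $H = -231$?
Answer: $- \frac{14804}{65} \approx -227.75$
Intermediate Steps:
$B{\left(C,j \right)} = 2 + \frac{162}{C}$ ($B{\left(C,j \right)} = 2 - - \frac{162}{C} = 2 + \frac{162}{C}$)
$y = \frac{211}{65}$ ($y = 2 + \frac{162}{130} = 2 + 162 \cdot \frac{1}{130} = 2 + \frac{81}{65} = \frac{211}{65} \approx 3.2462$)
$H + y = -231 + \frac{211}{65} = - \frac{14804}{65}$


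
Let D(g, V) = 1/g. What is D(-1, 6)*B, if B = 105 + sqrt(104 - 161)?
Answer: -105 - I*sqrt(57) ≈ -105.0 - 7.5498*I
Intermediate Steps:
B = 105 + I*sqrt(57) (B = 105 + sqrt(-57) = 105 + I*sqrt(57) ≈ 105.0 + 7.5498*I)
D(-1, 6)*B = (105 + I*sqrt(57))/(-1) = -(105 + I*sqrt(57)) = -105 - I*sqrt(57)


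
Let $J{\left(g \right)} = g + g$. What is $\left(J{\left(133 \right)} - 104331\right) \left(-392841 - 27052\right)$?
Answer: $43696165045$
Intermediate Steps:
$J{\left(g \right)} = 2 g$
$\left(J{\left(133 \right)} - 104331\right) \left(-392841 - 27052\right) = \left(2 \cdot 133 - 104331\right) \left(-392841 - 27052\right) = \left(266 - 104331\right) \left(-419893\right) = \left(-104065\right) \left(-419893\right) = 43696165045$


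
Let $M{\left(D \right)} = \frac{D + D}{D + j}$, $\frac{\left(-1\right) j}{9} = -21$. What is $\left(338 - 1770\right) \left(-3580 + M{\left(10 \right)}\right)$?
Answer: $\frac{1020156800}{199} \approx 5.1264 \cdot 10^{6}$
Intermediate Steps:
$j = 189$ ($j = \left(-9\right) \left(-21\right) = 189$)
$M{\left(D \right)} = \frac{2 D}{189 + D}$ ($M{\left(D \right)} = \frac{D + D}{D + 189} = \frac{2 D}{189 + D}$)
$\left(338 - 1770\right) \left(-3580 + M{\left(10 \right)}\right) = \left(338 - 1770\right) \left(-3580 + 2 \cdot 10 \frac{1}{189 + 10}\right) = - 1432 \left(-3580 + 2 \cdot 10 \cdot \frac{1}{199}\right) = - 1432 \left(-3580 + \frac{20}{199}\right) = \left(-1432\right) \left(- \frac{712400}{199}\right) = \frac{1020156800}{199}$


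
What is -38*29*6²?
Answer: -39672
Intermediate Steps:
-38*29*6² = -1102*36 = -39672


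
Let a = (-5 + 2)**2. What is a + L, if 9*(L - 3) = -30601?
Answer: -30493/9 ≈ -3388.1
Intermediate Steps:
L = -30574/9 (L = 3 + (1/9)*(-30601) = 3 - 30601/9 = -30574/9 ≈ -3397.1)
a = 9 (a = (-3)**2 = 9)
a + L = 9 - 30574/9 = -30493/9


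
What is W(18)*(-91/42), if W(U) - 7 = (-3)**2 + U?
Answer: -221/3 ≈ -73.667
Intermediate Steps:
W(U) = 16 + U (W(U) = 7 + ((-3)**2 + U) = 7 + (9 + U) = 16 + U)
W(18)*(-91/42) = (16 + 18)*(-91/42) = 34*(-91*1/42) = 34*(-13/6) = -221/3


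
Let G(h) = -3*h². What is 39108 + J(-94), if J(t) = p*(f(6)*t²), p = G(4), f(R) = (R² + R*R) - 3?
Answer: -29225724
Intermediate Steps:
f(R) = -3 + 2*R² (f(R) = (R² + R²) - 3 = 2*R² - 3 = -3 + 2*R²)
p = -48 (p = -3*4² = -3*16 = -48)
J(t) = -3312*t² (J(t) = -48*(-3 + 2*6²)*t² = -48*(-3 + 2*36)*t² = -48*(-3 + 72)*t² = -3312*t²)
39108 + J(-94) = 39108 - 3312*(-94)² = 39108 - 3312*8836 = 39108 - 29264832 = -29225724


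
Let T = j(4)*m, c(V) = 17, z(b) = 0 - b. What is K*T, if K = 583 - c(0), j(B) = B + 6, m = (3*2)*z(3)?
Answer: -101880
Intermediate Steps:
z(b) = -b
m = -18 (m = (3*2)*(-1*3) = 6*(-3) = -18)
j(B) = 6 + B
T = -180 (T = (6 + 4)*(-18) = 10*(-18) = -180)
K = 566 (K = 583 - 1*17 = 583 - 17 = 566)
K*T = 566*(-180) = -101880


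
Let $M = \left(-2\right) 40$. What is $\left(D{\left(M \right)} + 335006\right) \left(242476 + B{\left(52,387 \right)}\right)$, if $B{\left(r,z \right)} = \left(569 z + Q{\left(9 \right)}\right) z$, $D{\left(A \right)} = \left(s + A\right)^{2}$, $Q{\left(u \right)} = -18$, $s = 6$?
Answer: $29095573002222$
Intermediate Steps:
$M = -80$
$D{\left(A \right)} = \left(6 + A\right)^{2}$
$B{\left(r,z \right)} = z \left(-18 + 569 z\right)$ ($B{\left(r,z \right)} = \left(569 z - 18\right) z = \left(-18 + 569 z\right) z = z \left(-18 + 569 z\right)$)
$\left(D{\left(M \right)} + 335006\right) \left(242476 + B{\left(52,387 \right)}\right) = \left(\left(6 - 80\right)^{2} + 335006\right) \left(242476 + 387 \left(-18 + 569 \cdot 387\right)\right) = \left(\left(-74\right)^{2} + 335006\right) \left(242476 + 387 \left(-18 + 220203\right)\right) = \left(5476 + 335006\right) \left(242476 + 387 \cdot 220185\right) = 340482 \left(242476 + 85211595\right) = 340482 \cdot 85454071 = 29095573002222$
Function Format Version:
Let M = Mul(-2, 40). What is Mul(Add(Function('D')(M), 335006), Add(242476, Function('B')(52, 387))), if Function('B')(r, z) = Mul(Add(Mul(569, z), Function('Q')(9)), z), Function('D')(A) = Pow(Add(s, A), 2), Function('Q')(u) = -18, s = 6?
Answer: 29095573002222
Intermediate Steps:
M = -80
Function('D')(A) = Pow(Add(6, A), 2)
Function('B')(r, z) = Mul(z, Add(-18, Mul(569, z))) (Function('B')(r, z) = Mul(Add(Mul(569, z), -18), z) = Mul(Add(-18, Mul(569, z)), z) = Mul(z, Add(-18, Mul(569, z))))
Mul(Add(Function('D')(M), 335006), Add(242476, Function('B')(52, 387))) = Mul(Add(Pow(Add(6, -80), 2), 335006), Add(242476, Mul(387, Add(-18, Mul(569, 387))))) = Mul(Add(Pow(-74, 2), 335006), Add(242476, Mul(387, Add(-18, 220203)))) = Mul(Add(5476, 335006), Add(242476, Mul(387, 220185))) = Mul(340482, Add(242476, 85211595)) = Mul(340482, 85454071) = 29095573002222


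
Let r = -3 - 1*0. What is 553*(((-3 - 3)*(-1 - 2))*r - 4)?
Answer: -32074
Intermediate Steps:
r = -3 (r = -3 + 0 = -3)
553*(((-3 - 3)*(-1 - 2))*r - 4) = 553*(((-3 - 3)*(-1 - 2))*(-3) - 4) = 553*(-6*(-3)*(-3) - 4) = 553*(18*(-3) - 4) = 553*(-54 - 4) = 553*(-58) = -32074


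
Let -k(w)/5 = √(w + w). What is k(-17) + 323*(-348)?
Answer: -112404 - 5*I*√34 ≈ -1.124e+5 - 29.155*I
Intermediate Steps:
k(w) = -5*√2*√w (k(w) = -5*√(w + w) = -5*√2*√w)
k(-17) + 323*(-348) = -5*√2*√(-17) + 323*(-348) = -5*√2*I*√17 - 112404 = -5*I*√34 - 112404 = -112404 - 5*I*√34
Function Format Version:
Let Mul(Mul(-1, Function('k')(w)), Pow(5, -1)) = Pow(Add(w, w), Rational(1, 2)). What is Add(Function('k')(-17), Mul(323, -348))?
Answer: Add(-112404, Mul(-5, I, Pow(34, Rational(1, 2)))) ≈ Add(-1.1240e+5, Mul(-29.155, I))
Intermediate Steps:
Function('k')(w) = Mul(-5, Pow(2, Rational(1, 2)), Pow(w, Rational(1, 2))) (Function('k')(w) = Mul(-5, Pow(Add(w, w), Rational(1, 2))) = Mul(-5, Pow(Mul(2, w), Rational(1, 2))) = Mul(-5, Mul(Pow(2, Rational(1, 2)), Pow(w, Rational(1, 2)))) = Mul(-5, Pow(2, Rational(1, 2)), Pow(w, Rational(1, 2))))
Add(Function('k')(-17), Mul(323, -348)) = Add(Mul(-5, Pow(2, Rational(1, 2)), Pow(-17, Rational(1, 2))), Mul(323, -348)) = Add(Mul(-5, Pow(2, Rational(1, 2)), Mul(I, Pow(17, Rational(1, 2)))), -112404) = Add(Mul(-5, I, Pow(34, Rational(1, 2))), -112404) = Add(-112404, Mul(-5, I, Pow(34, Rational(1, 2))))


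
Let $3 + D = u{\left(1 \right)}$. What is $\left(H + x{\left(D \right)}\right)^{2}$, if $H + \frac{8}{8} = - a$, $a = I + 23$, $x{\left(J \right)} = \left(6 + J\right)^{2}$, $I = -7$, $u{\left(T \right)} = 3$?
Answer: $361$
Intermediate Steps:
$D = 0$ ($D = -3 + 3 = 0$)
$a = 16$ ($a = -7 + 23 = 16$)
$H = -17$ ($H = -1 - 16 = -17$)
$\left(H + x{\left(D \right)}\right)^{2} = \left(-17 + \left(6 + 0\right)^{2}\right)^{2} = \left(-17 + 6^{2}\right)^{2} = \left(-17 + 36\right)^{2} = 19^{2} = 361$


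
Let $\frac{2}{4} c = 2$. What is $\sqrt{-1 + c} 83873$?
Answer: $83873 \sqrt{3} \approx 1.4527 \cdot 10^{5}$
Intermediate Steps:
$c = 4$ ($c = 2 \cdot 2 = 4$)
$\sqrt{-1 + c} 83873 = \sqrt{-1 + 4} \cdot 83873 = \sqrt{3} \cdot 83873 = 83873 \sqrt{3}$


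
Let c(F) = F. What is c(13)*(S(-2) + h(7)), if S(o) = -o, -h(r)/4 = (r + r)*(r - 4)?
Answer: -2158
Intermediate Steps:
h(r) = -8*r*(-4 + r) (h(r) = -4*(r + r)*(r - 4) = -4*2*r*(-4 + r) = -8*r*(-4 + r))
c(13)*(S(-2) + h(7)) = 13*(-1*(-2) + 8*7*(4 - 1*7)) = 13*(2 + 8*7*(4 - 7)) = 13*(2 + 8*7*(-3)) = 13*(2 - 168) = 13*(-166) = -2158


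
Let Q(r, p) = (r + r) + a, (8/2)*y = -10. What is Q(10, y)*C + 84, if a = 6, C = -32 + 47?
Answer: 474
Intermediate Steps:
C = 15
y = -5/2 (y = (¼)*(-10) = -5/2 ≈ -2.5000)
Q(r, p) = 6 + 2*r (Q(r, p) = (r + r) + 6 = 2*r + 6 = 6 + 2*r)
Q(10, y)*C + 84 = (6 + 2*10)*15 + 84 = (6 + 20)*15 + 84 = 26*15 + 84 = 390 + 84 = 474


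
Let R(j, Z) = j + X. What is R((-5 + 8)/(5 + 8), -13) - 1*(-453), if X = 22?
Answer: 6178/13 ≈ 475.23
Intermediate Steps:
R(j, Z) = 22 + j (R(j, Z) = j + 22 = 22 + j)
R((-5 + 8)/(5 + 8), -13) - 1*(-453) = (22 + (-5 + 8)/(5 + 8)) - 1*(-453) = (22 + 3/13) + 453 = 289/13 + 453 = 6178/13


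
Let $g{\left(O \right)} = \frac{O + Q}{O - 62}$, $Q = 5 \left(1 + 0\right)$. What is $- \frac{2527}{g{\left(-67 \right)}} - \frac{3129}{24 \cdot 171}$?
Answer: $- \frac{223004705}{42408} \approx -5258.6$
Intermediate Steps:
$Q = 5$ ($Q = 5 \cdot 1 = 5$)
$g{\left(O \right)} = \frac{5 + O}{-62 + O}$ ($g{\left(O \right)} = \frac{O + 5}{O - 62} = \frac{5 + O}{-62 + O}$)
$- \frac{2527}{g{\left(-67 \right)}} - \frac{3129}{24 \cdot 171} = - \frac{2527}{\frac{1}{-62 - 67} \left(5 - 67\right)} - \frac{3129}{24 \cdot 171} = - \frac{2527}{\frac{1}{-129} \left(-62\right)} - \frac{3129}{4104} = - \frac{2527}{\left(- \frac{1}{129}\right) \left(-62\right)} - \frac{1043}{1368} = - \frac{2527}{\frac{62}{129}} - \frac{1043}{1368} = \left(-2527\right) \frac{129}{62} - \frac{1043}{1368} = - \frac{325983}{62} - \frac{1043}{1368} = - \frac{223004705}{42408}$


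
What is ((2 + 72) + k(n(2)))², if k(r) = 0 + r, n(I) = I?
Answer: 5776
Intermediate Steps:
k(r) = r
((2 + 72) + k(n(2)))² = ((2 + 72) + 2)² = (74 + 2)² = 76² = 5776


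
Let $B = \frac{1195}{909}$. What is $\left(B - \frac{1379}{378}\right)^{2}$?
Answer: $\frac{161976529}{29746116} \approx 5.4453$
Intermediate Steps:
$B = \frac{1195}{909}$ ($B = 1195 \cdot \frac{1}{909} = \frac{1195}{909} \approx 1.3146$)
$\left(B - \frac{1379}{378}\right)^{2} = \left(\frac{1195}{909} - \frac{1379}{378}\right)^{2} = \left(\frac{1195}{909} - \frac{197}{54}\right)^{2} = \left(- \frac{12727}{5454}\right)^{2} = \frac{161976529}{29746116}$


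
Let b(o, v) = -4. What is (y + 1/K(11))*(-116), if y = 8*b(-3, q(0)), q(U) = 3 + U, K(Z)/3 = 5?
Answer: 55564/15 ≈ 3704.3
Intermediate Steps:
K(Z) = 15 (K(Z) = 3*5 = 15)
y = -32 (y = 8*(-4) = -32)
(y + 1/K(11))*(-116) = (-32 + 1/15)*(-116) = -479/15*(-116) = 55564/15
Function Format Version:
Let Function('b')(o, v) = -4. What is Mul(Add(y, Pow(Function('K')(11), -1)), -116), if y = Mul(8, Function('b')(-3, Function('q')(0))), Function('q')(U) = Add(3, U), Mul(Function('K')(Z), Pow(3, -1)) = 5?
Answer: Rational(55564, 15) ≈ 3704.3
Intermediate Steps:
Function('K')(Z) = 15 (Function('K')(Z) = Mul(3, 5) = 15)
y = -32 (y = Mul(8, -4) = -32)
Mul(Add(y, Pow(Function('K')(11), -1)), -116) = Mul(Add(-32, Pow(15, -1)), -116) = Mul(Add(-32, Rational(1, 15)), -116) = Mul(Rational(-479, 15), -116) = Rational(55564, 15)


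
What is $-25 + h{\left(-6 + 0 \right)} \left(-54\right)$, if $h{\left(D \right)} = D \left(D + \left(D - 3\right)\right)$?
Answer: $-4885$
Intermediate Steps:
$h{\left(D \right)} = D \left(-3 + 2 D\right)$ ($h{\left(D \right)} = D \left(D + \left(D - 3\right)\right) = D \left(D + \left(-3 + D\right)\right) = D \left(-3 + 2 D\right)$)
$-25 + h{\left(-6 + 0 \right)} \left(-54\right) = -25 + \left(-6 + 0\right) \left(-3 + 2 \left(-6 + 0\right)\right) \left(-54\right) = -25 + - 6 \left(-3 + 2 \left(-6\right)\right) \left(-54\right) = -25 + - 6 \left(-3 - 12\right) \left(-54\right) = -25 + \left(-6\right) \left(-15\right) \left(-54\right) = -25 + 90 \left(-54\right) = -25 - 4860 = -4885$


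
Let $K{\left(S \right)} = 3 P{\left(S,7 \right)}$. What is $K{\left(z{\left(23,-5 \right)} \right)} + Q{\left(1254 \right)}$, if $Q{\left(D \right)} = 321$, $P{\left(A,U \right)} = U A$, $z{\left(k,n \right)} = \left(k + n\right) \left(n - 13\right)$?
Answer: $-6483$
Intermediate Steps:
$z{\left(k,n \right)} = \left(-13 + n\right) \left(k + n\right)$ ($z{\left(k,n \right)} = \left(k + n\right) \left(-13 + n\right) = \left(-13 + n\right) \left(k + n\right)$)
$P{\left(A,U \right)} = A U$
$K{\left(S \right)} = 21 S$ ($K{\left(S \right)} = 3 S 7 = 3 \cdot 7 S = 21 S$)
$K{\left(z{\left(23,-5 \right)} \right)} + Q{\left(1254 \right)} = 21 \left(\left(-5\right)^{2} - 299 - -65 + 23 \left(-5\right)\right) + 321 = 21 \left(25 - 299 + 65 - 115\right) + 321 = 21 \left(-324\right) + 321 = -6804 + 321 = -6483$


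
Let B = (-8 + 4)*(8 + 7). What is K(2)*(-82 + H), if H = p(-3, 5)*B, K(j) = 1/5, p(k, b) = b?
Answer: -382/5 ≈ -76.400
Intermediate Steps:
K(j) = ⅕
B = -60 (B = -4*15 = -60)
H = -300 (H = 5*(-60) = -300)
K(2)*(-82 + H) = (-82 - 300)/5 = (⅕)*(-382) = -382/5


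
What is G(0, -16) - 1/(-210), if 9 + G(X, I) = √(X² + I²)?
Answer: 1471/210 ≈ 7.0048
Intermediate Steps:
G(X, I) = -9 + √(I² + X²) (G(X, I) = -9 + √(X² + I²) = -9 + √(I² + X²))
G(0, -16) - 1/(-210) = (-9 + √((-16)² + 0²)) - 1/(-210) = (-9 + √(256 + 0)) - 1*(-1/210) = (-9 + √256) + 1/210 = (-9 + 16) + 1/210 = 7 + 1/210 = 1471/210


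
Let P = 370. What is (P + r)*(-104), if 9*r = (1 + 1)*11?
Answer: -348608/9 ≈ -38734.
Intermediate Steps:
r = 22/9 (r = ((1 + 1)*11)/9 = (2*11)/9 = (⅑)*22 = 22/9 ≈ 2.4444)
(P + r)*(-104) = (370 + 22/9)*(-104) = (3352/9)*(-104) = -348608/9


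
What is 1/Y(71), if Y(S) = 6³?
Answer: 1/216 ≈ 0.0046296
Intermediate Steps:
Y(S) = 216
1/Y(71) = 1/216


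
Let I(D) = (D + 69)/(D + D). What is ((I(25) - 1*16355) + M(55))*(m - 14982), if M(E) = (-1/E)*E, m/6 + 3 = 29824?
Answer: -67028996232/25 ≈ -2.6812e+9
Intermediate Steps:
m = 178926 (m = -18 + 6*29824 = -18 + 178944 = 178926)
I(D) = (69 + D)/(2*D) (I(D) = (69 + D)/((2*D)) = (69 + D)*(1/(2*D)) = (69 + D)/(2*D))
M(E) = -1
((I(25) - 1*16355) + M(55))*(m - 14982) = (((1/2)*(69 + 25)/25 - 1*16355) - 1)*(178926 - 14982) = (((1/2)*(1/25)*94 - 16355) - 1)*163944 = ((47/25 - 16355) - 1)*163944 = (-408828/25 - 1)*163944 = -408853/25*163944 = -67028996232/25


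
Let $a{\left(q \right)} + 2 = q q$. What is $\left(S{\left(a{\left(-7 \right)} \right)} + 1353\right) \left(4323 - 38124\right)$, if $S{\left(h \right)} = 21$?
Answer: $-46442574$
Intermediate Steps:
$a{\left(q \right)} = -2 + q^{2}$ ($a{\left(q \right)} = -2 + q q = -2 + q^{2}$)
$\left(S{\left(a{\left(-7 \right)} \right)} + 1353\right) \left(4323 - 38124\right) = \left(21 + 1353\right) \left(4323 - 38124\right) = 1374 \left(-33801\right) = -46442574$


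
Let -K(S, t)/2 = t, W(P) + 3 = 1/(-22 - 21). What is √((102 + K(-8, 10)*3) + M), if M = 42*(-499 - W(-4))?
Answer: 2*I*√9609726/43 ≈ 144.18*I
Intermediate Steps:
W(P) = -130/43 (W(P) = -3 + 1/(-22 - 21) = -3 + 1/(-43) = -3 - 1/43 = -130/43)
K(S, t) = -2*t
M = -895734/43 (M = 42*(-499 - 1*(-130/43)) = 42*(-499 + 130/43) = 42*(-21327/43) = -895734/43 ≈ -20831.)
√((102 + K(-8, 10)*3) + M) = √((102 - 2*10*3) - 895734/43) = √((102 - 20*3) - 895734/43) = √((102 - 60) - 895734/43) = √(42 - 895734/43) = √(-893928/43) = 2*I*√9609726/43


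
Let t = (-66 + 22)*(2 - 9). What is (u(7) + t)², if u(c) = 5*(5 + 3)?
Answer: 121104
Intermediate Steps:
t = 308 (t = -44*(-7) = 308)
u(c) = 40 (u(c) = 5*8 = 40)
(u(7) + t)² = (40 + 308)² = 348² = 121104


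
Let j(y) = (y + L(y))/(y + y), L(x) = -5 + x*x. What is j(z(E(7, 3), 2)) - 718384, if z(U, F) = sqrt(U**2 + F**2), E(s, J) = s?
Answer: -1436767/2 + 24*sqrt(53)/53 ≈ -7.1838e+5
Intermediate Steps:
L(x) = -5 + x**2
z(U, F) = sqrt(F**2 + U**2)
j(y) = (-5 + y + y**2)/(2*y) (j(y) = (y + (-5 + y**2))/(y + y) = (-5 + y + y**2)/((2*y)) = (-5 + y + y**2)*(1/(2*y)) = (-5 + y + y**2)/(2*y))
j(z(E(7, 3), 2)) - 718384 = (-5 + sqrt(2**2 + 7**2) + (sqrt(2**2 + 7**2))**2)/(2*(sqrt(2**2 + 7**2))) - 718384 = (-5 + sqrt(4 + 49) + (sqrt(4 + 49))**2)/(2*(sqrt(4 + 49))) - 718384 = (-5 + sqrt(53) + (sqrt(53))**2)/(2*(sqrt(53))) - 718384 = (sqrt(53)/53)*(-5 + sqrt(53) + 53)/2 - 718384 = (sqrt(53)/53)*(48 + sqrt(53))/2 - 718384 = sqrt(53)*(48 + sqrt(53))/106 - 718384 = -718384 + sqrt(53)*(48 + sqrt(53))/106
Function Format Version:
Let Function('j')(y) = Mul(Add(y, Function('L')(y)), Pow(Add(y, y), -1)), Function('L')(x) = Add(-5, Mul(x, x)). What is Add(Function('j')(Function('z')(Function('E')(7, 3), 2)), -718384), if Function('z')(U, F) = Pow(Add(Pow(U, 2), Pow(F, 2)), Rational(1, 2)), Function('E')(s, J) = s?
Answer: Add(Rational(-1436767, 2), Mul(Rational(24, 53), Pow(53, Rational(1, 2)))) ≈ -7.1838e+5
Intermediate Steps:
Function('L')(x) = Add(-5, Pow(x, 2))
Function('z')(U, F) = Pow(Add(Pow(F, 2), Pow(U, 2)), Rational(1, 2))
Function('j')(y) = Mul(Rational(1, 2), Pow(y, -1), Add(-5, y, Pow(y, 2))) (Function('j')(y) = Mul(Add(y, Add(-5, Pow(y, 2))), Pow(Add(y, y), -1)) = Mul(Add(-5, y, Pow(y, 2)), Pow(Mul(2, y), -1)) = Mul(Add(-5, y, Pow(y, 2)), Mul(Rational(1, 2), Pow(y, -1))) = Mul(Rational(1, 2), Pow(y, -1), Add(-5, y, Pow(y, 2))))
Add(Function('j')(Function('z')(Function('E')(7, 3), 2)), -718384) = Add(Mul(Rational(1, 2), Pow(Pow(Add(Pow(2, 2), Pow(7, 2)), Rational(1, 2)), -1), Add(-5, Pow(Add(Pow(2, 2), Pow(7, 2)), Rational(1, 2)), Pow(Pow(Add(Pow(2, 2), Pow(7, 2)), Rational(1, 2)), 2))), -718384) = Add(Mul(Rational(1, 2), Pow(Pow(Add(4, 49), Rational(1, 2)), -1), Add(-5, Pow(Add(4, 49), Rational(1, 2)), Pow(Pow(Add(4, 49), Rational(1, 2)), 2))), -718384) = Add(Mul(Rational(1, 2), Pow(Pow(53, Rational(1, 2)), -1), Add(-5, Pow(53, Rational(1, 2)), Pow(Pow(53, Rational(1, 2)), 2))), -718384) = Add(Mul(Rational(1, 2), Mul(Rational(1, 53), Pow(53, Rational(1, 2))), Add(-5, Pow(53, Rational(1, 2)), 53)), -718384) = Add(Mul(Rational(1, 2), Mul(Rational(1, 53), Pow(53, Rational(1, 2))), Add(48, Pow(53, Rational(1, 2)))), -718384) = Add(Mul(Rational(1, 106), Pow(53, Rational(1, 2)), Add(48, Pow(53, Rational(1, 2)))), -718384) = Add(-718384, Mul(Rational(1, 106), Pow(53, Rational(1, 2)), Add(48, Pow(53, Rational(1, 2)))))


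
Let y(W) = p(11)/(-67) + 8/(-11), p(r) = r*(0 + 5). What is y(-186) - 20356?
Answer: -15003513/737 ≈ -20358.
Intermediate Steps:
p(r) = 5*r (p(r) = r*5 = 5*r)
y(W) = -1141/737 (y(W) = (5*11)/(-67) + 8/(-11) = 55*(-1/67) + 8*(-1/11) = -55/67 - 8/11 = -1141/737)
y(-186) - 20356 = -1141/737 - 20356 = -15003513/737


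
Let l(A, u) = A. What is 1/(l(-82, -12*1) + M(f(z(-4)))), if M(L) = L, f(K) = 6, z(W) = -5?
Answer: -1/76 ≈ -0.013158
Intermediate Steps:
1/(l(-82, -12*1) + M(f(z(-4)))) = 1/(-82 + 6) = 1/(-76) = -1/76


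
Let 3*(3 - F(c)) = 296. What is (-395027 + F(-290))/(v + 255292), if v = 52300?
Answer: -148171/115347 ≈ -1.2846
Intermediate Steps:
F(c) = -287/3 (F(c) = 3 - ⅓*296 = 3 - 296/3 = -287/3)
(-395027 + F(-290))/(v + 255292) = (-395027 - 287/3)/(52300 + 255292) = -1185368/3/307592 = -1185368/3*1/307592 = -148171/115347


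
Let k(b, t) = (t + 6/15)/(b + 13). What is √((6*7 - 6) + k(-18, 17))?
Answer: √813/5 ≈ 5.7026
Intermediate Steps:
k(b, t) = (⅖ + t)/(13 + b) (k(b, t) = (t + 6*(1/15))/(13 + b) = (t + ⅖)/(13 + b) = (⅖ + t)/(13 + b))
√((6*7 - 6) + k(-18, 17)) = √((6*7 - 6) + (⅖ + 17)/(13 - 18)) = √((42 - 6) + (87/5)/(-5)) = √(36 - ⅕*87/5) = √(36 - 87/25) = √(813/25) = √813/5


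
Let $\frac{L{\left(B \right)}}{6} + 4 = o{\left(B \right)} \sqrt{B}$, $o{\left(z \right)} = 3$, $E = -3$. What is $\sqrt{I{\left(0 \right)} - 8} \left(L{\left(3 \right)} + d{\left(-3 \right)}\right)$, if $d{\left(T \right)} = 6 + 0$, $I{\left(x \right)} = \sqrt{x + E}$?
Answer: $18 \sqrt{-8 + i \sqrt{3}} \left(-1 + \sqrt{3}\right) \approx 4.0114 + 37.485 i$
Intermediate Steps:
$I{\left(x \right)} = \sqrt{-3 + x}$ ($I{\left(x \right)} = \sqrt{x - 3} = \sqrt{-3 + x}$)
$d{\left(T \right)} = 6$
$L{\left(B \right)} = -24 + 18 \sqrt{B}$ ($L{\left(B \right)} = -24 + 6 \cdot 3 \sqrt{B} = -24 + 18 \sqrt{B}$)
$\sqrt{I{\left(0 \right)} - 8} \left(L{\left(3 \right)} + d{\left(-3 \right)}\right) = \sqrt{\sqrt{-3 + 0} - 8} \left(\left(-24 + 18 \sqrt{3}\right) + 6\right) = \sqrt{\sqrt{-3} - 8} \left(-18 + 18 \sqrt{3}\right) = \sqrt{i \sqrt{3} - 8} \left(-18 + 18 \sqrt{3}\right) = \sqrt{-8 + i \sqrt{3}} \left(-18 + 18 \sqrt{3}\right)$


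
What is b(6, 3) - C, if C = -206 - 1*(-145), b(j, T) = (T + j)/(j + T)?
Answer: 62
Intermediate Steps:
b(j, T) = 1 (b(j, T) = (T + j)/(T + j) = 1)
C = -61 (C = -206 + 145 = -61)
b(6, 3) - C = 1 - 1*(-61) = 1 + 61 = 62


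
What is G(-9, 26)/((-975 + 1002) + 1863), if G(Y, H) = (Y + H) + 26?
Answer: 43/1890 ≈ 0.022751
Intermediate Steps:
G(Y, H) = 26 + H + Y (G(Y, H) = (H + Y) + 26 = 26 + H + Y)
G(-9, 26)/((-975 + 1002) + 1863) = (26 + 26 - 9)/((-975 + 1002) + 1863) = 43/(27 + 1863) = 43/1890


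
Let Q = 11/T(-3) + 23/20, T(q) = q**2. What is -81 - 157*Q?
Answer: -81619/180 ≈ -453.44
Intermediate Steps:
Q = 427/180 (Q = 11/((-3)**2) + 23/20 = 11/9 + 23*(1/20) = 11*(1/9) + 23/20 = 11/9 + 23/20 = 427/180 ≈ 2.3722)
-81 - 157*Q = -81 - 157*427/180 = -81 - 67039/180 = -81619/180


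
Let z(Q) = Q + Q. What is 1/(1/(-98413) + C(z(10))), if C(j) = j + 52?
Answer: 98413/7085735 ≈ 0.013889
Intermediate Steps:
z(Q) = 2*Q
C(j) = 52 + j
1/(1/(-98413) + C(z(10))) = 1/(1/(-98413) + (52 + 2*10)) = 1/(-1/98413 + (52 + 20)) = 1/(-1/98413 + 72) = 1/(7085735/98413) = 98413/7085735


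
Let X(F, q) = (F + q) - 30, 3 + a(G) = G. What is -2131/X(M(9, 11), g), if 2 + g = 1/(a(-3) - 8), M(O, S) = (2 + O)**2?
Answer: -29834/1245 ≈ -23.963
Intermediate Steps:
a(G) = -3 + G
g = -29/14 (g = -2 + 1/((-3 - 3) - 8) = -2 + 1/(-6 - 8) = -2 + 1/(-14) = -2 - 1/14 = -29/14 ≈ -2.0714)
X(F, q) = -30 + F + q
-2131/X(M(9, 11), g) = -2131/(-30 + (2 + 9)**2 - 29/14) = -2131/(-30 + 11**2 - 29/14) = -2131/(-30 + 121 - 29/14) = -2131/1245/14 = -2131*14/1245 = -29834/1245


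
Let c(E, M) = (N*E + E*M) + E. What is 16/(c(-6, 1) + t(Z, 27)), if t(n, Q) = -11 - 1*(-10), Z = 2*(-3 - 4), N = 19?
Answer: -16/127 ≈ -0.12598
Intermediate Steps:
Z = -14 (Z = 2*(-7) = -14)
t(n, Q) = -1 (t(n, Q) = -11 + 10 = -1)
c(E, M) = 20*E + E*M (c(E, M) = (19*E + E*M) + E = 20*E + E*M)
16/(c(-6, 1) + t(Z, 27)) = 16/(-6*(20 + 1) - 1) = 16/(-6*21 - 1) = 16/(-126 - 1) = 16/(-127) = -1/127*16 = -16/127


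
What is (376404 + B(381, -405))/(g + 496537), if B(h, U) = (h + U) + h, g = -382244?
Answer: 376761/114293 ≈ 3.2964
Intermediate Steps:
B(h, U) = U + 2*h (B(h, U) = (U + h) + h = U + 2*h)
(376404 + B(381, -405))/(g + 496537) = (376404 + (-405 + 2*381))/(-382244 + 496537) = (376404 + (-405 + 762))/114293 = (376404 + 357)*(1/114293) = 376761*(1/114293) = 376761/114293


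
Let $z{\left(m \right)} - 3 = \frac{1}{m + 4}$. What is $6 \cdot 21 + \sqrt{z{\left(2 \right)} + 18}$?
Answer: $126 + \frac{\sqrt{762}}{6} \approx 130.6$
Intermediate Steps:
$z{\left(m \right)} = 3 + \frac{1}{4 + m}$ ($z{\left(m \right)} = 3 + \frac{1}{m + 4} = 3 + \frac{1}{4 + m}$)
$6 \cdot 21 + \sqrt{z{\left(2 \right)} + 18} = 6 \cdot 21 + \sqrt{\frac{13 + 3 \cdot 2}{4 + 2} + 18} = 126 + \sqrt{\frac{13 + 6}{6} + 18} = 126 + \sqrt{\frac{1}{6} \cdot 19 + 18} = 126 + \sqrt{\frac{19}{6} + 18} = 126 + \sqrt{\frac{127}{6}} = 126 + \frac{\sqrt{762}}{6}$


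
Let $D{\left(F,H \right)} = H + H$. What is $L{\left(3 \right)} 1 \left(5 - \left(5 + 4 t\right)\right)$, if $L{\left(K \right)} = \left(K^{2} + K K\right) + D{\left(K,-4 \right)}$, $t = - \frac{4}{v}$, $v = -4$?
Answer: $-40$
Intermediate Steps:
$D{\left(F,H \right)} = 2 H$
$t = 1$ ($t = - \frac{4}{-4} = \left(-4\right) \left(- \frac{1}{4}\right) = 1$)
$L{\left(K \right)} = -8 + 2 K^{2}$ ($L{\left(K \right)} = \left(K^{2} + K K\right) + 2 \left(-4\right) = \left(K^{2} + K^{2}\right) - 8 = 2 K^{2} - 8 = -8 + 2 K^{2}$)
$L{\left(3 \right)} 1 \left(5 - \left(5 + 4 t\right)\right) = \left(-8 + 2 \cdot 3^{2}\right) 1 \left(5 - 9\right) = \left(-8 + 2 \cdot 9\right) 1 \left(5 - 9\right) = \left(-8 + 18\right) 1 \left(5 - 9\right) = 10 \cdot 1 \left(-4\right) = 10 \left(-4\right) = -40$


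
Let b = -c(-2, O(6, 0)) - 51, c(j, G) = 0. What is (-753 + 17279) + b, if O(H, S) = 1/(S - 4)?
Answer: 16475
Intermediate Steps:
O(H, S) = 1/(-4 + S)
b = -51 (b = -1*0 - 51 = 0 - 51 = -51)
(-753 + 17279) + b = (-753 + 17279) - 51 = 16526 - 51 = 16475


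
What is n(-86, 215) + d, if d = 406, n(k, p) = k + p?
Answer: 535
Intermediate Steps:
n(-86, 215) + d = (-86 + 215) + 406 = 129 + 406 = 535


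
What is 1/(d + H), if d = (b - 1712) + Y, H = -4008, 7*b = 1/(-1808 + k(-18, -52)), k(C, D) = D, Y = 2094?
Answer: -13020/47210521 ≈ -0.00027579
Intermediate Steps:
b = -1/13020 (b = 1/(7*(-1808 - 52)) = (⅐)/(-1860) = (⅐)*(-1/1860) = -1/13020 ≈ -7.6805e-5)
d = 4973639/13020 (d = (-1/13020 - 1712) + 2094 = -22290241/13020 + 2094 = 4973639/13020 ≈ 382.00)
1/(d + H) = 1/(4973639/13020 - 4008) = 1/(-47210521/13020) = -13020/47210521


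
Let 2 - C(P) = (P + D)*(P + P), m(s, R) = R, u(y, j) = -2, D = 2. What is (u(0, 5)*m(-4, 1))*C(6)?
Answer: 188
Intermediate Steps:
C(P) = 2 - 2*P*(2 + P) (C(P) = 2 - (P + 2)*(P + P) = 2 - (2 + P)*2*P = 2 - 2*P*(2 + P))
(u(0, 5)*m(-4, 1))*C(6) = (-2*1)*(2 - 4*6 - 2*6²) = -2*(2 - 24 - 2*36) = -2*(2 - 24 - 72) = -2*(-94) = 188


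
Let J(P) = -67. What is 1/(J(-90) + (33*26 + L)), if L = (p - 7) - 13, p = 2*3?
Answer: 1/777 ≈ 0.0012870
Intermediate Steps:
p = 6
L = -14 (L = (6 - 7) - 13 = -1 - 13 = -14)
1/(J(-90) + (33*26 + L)) = 1/(-67 + (33*26 - 14)) = 1/(-67 + (858 - 14)) = 1/(-67 + 844) = 1/777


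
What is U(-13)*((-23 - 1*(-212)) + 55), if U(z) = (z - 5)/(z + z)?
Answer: 2196/13 ≈ 168.92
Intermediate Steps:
U(z) = (-5 + z)/(2*z) (U(z) = (-5 + z)/((2*z)) = (-5 + z)*(1/(2*z)) = (-5 + z)/(2*z))
U(-13)*((-23 - 1*(-212)) + 55) = ((½)*(-5 - 13)/(-13))*((-23 - 1*(-212)) + 55) = ((½)*(-1/13)*(-18))*((-23 + 212) + 55) = 9*(189 + 55)/13 = (9/13)*244 = 2196/13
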